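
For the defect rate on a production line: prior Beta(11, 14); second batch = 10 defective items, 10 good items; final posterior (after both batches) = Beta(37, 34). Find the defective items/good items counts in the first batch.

16 defective items and 10 good items

Sequential conjugate updates are equivalent to a single update on the pooled data, so total successes = posterior α − prior α and total failures = posterior β − prior β.
Total across both batches: 37−11=26 defective items, 34−14=20 good items.
Subtract the second batch: 26−10=16 defective items and 20−10=10 good items.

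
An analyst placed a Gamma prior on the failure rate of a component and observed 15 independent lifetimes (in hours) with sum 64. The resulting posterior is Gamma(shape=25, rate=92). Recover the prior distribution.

Gamma–exponential conjugacy: posterior shape = α + n, posterior rate = β + Σtᵢ.
So α = 25 − 15 = 10 and β = 92 − 64 = 28.

Gamma(shape=10, rate=28)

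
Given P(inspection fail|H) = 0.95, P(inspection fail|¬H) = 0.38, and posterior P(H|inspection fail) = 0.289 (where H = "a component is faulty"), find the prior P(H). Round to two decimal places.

P(H) = 0.14

In odds form, posterior odds = prior odds × likelihood ratio, so prior odds = posterior odds ÷ LR.
Posterior odds = 0.289/(1−0.289) = 0.4065. LR = 0.95/0.38 = 2.5000.
Prior odds = 0.4065/2.5000 = 0.1626, so P(H) = 0.1626/(1+0.1626) ≈ 0.14.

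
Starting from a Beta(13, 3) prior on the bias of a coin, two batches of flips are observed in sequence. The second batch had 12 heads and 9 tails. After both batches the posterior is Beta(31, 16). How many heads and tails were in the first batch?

6 heads and 4 tails

Sequential conjugate updates are equivalent to a single update on the pooled data, so total successes = posterior α − prior α and total failures = posterior β − prior β.
Total across both batches: 31−13=18 heads, 16−3=13 tails.
Subtract the second batch: 18−12=6 heads and 13−9=4 tails.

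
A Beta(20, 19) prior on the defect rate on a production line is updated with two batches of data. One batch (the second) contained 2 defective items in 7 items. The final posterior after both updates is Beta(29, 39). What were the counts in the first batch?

7 defective items and 15 good items

Because Beta–binomial updating is additive in the counts, the combined data contributed (α_post−α_prior, β_post−β_prior) successes and failures.
Total across both batches: 29−20=9 defective items, 39−19=20 good items.
Subtract the second batch: 9−2=7 defective items and 20−5=15 good items.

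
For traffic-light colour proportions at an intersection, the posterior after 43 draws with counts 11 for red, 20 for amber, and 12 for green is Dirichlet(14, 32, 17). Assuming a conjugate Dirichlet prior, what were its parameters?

Dirichlet(3, 12, 5)

For a Dirichlet(α) prior with multinomial counts c, the posterior is Dirichlet(α + c) componentwise.
Subtract each count from the matching posterior parameter: 14−11=3, 32−20=12, 17−12=5.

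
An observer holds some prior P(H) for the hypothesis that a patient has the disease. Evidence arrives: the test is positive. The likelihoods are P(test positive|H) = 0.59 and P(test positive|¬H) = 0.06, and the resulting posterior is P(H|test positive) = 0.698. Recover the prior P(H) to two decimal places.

P(H) = 0.19

In odds form, posterior odds = prior odds × likelihood ratio, so prior odds = posterior odds ÷ LR.
Posterior odds = 0.698/(1−0.698) = 2.3113. LR = 0.59/0.06 = 9.8333.
Prior odds = 2.3113/9.8333 = 0.2350, so P(H) = 0.2350/(1+0.2350) ≈ 0.19.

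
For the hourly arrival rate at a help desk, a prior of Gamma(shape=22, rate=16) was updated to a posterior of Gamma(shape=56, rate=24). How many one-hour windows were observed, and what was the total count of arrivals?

Gamma–Poisson conjugacy: posterior shape = α + Σxᵢ, posterior rate = β + n.
Matching: Σxᵢ = 56 − 22 = 34 and n = 24 − 16 = 8.

n = 8 one-hour windows with total 34 arrivals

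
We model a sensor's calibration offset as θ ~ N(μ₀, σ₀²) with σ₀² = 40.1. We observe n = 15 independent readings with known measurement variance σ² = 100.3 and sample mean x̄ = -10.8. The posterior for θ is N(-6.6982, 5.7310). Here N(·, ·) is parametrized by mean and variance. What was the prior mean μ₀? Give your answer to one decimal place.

The posterior mean is a precision-weighted average: μ_n = (τ₀μ₀ + τ_data·x̄)/(τ₀+τ_data), with τ₀=1/σ₀² and τ_data=n/σ².
Here τ₀ = 1/40.1 = 0.024938 and τ_data = 15/100.3 = 0.149551, so τ_n = 0.174489.
Rearranging for μ₀: μ₀ = (μ_n·τ_n − τ_data·x̄)/τ₀ = (-6.6982·0.174489 − 0.149551·-10.8) / 0.024938 = 0.446389/0.024938 ≈ 17.9.

μ₀ = 17.9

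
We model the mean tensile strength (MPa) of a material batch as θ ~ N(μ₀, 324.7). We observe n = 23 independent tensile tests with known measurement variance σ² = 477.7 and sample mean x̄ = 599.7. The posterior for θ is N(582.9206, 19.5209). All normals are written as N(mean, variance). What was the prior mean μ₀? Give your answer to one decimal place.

The posterior mean is a precision-weighted average: μ_n = (τ₀μ₀ + τ_data·x̄)/(τ₀+τ_data), with τ₀=1/σ₀² and τ_data=n/σ².
Here τ₀ = 1/324.7 = 0.003080 and τ_data = 23/477.7 = 0.048147, so τ_n = 0.051227.
Rearranging for μ₀: μ₀ = (μ_n·τ_n − τ_data·x̄)/τ₀ = (582.9206·0.051227 − 0.048147·599.7) / 0.003080 = 0.987518/0.003080 ≈ 320.6.

μ₀ = 320.6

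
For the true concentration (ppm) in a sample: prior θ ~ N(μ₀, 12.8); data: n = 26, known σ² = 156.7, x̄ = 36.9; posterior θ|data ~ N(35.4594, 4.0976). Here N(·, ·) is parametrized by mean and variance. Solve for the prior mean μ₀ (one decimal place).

With known observation variance, the Normal–Normal posterior has precision τ_n = τ₀ + n/σ² and mean μ_n = (τ₀μ₀ + (n/σ²)x̄)/τ_n.
Here τ₀ = 1/12.8 = 0.078125 and τ_data = 26/156.7 = 0.165922, so τ_n = 0.244047.
Rearranging for μ₀: μ₀ = (μ_n·τ_n − τ_data·x̄)/τ₀ = (35.4594·0.244047 − 0.165922·36.9) / 0.078125 = 2.531238/0.078125 ≈ 32.4.

μ₀ = 32.4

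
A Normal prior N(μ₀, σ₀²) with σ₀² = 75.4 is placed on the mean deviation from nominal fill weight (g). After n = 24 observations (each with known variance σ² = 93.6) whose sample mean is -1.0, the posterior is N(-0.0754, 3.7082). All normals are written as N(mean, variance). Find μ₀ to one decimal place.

μ₀ = 17.8

With known observation variance, the Normal–Normal posterior has precision τ_n = τ₀ + n/σ² and mean μ_n = (τ₀μ₀ + (n/σ²)x̄)/τ_n.
Here τ₀ = 1/75.4 = 0.013263 and τ_data = 24/93.6 = 0.256410, so τ_n = 0.269673.
Rearranging for μ₀: μ₀ = (μ_n·τ_n − τ_data·x̄)/τ₀ = (-0.0754·0.269673 − 0.256410·-1.0) / 0.013263 = 0.236077/0.013263 ≈ 17.8.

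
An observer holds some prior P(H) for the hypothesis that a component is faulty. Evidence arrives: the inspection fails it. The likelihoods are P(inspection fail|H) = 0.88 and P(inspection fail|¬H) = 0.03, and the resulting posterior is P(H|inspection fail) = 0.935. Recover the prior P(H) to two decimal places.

Bayes' rule in odds form gives O(H|E) = O(H)·[P(E|H)/P(E|¬H)], hence O(H) = O(H|E)/LR.
Posterior odds = 0.935/(1−0.935) = 14.3846. LR = 0.88/0.03 = 29.3333.
Prior odds = 14.3846/29.3333 = 0.4904, so P(H) = 0.4904/(1+0.4904) ≈ 0.33.

P(H) = 0.33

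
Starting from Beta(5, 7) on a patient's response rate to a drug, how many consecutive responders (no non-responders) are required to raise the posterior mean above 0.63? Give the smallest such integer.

After k responders and 0 non-responders the posterior is Beta(5+k, 7), with mean (5+k)/(5+7+k).
Set (5+k)/(12+k) > 0.63 and solve: k > (0.63·12 − 5)/(1 − 0.63) = 6.919.
The smallest integer exceeding 6.919 is 7.

k = 7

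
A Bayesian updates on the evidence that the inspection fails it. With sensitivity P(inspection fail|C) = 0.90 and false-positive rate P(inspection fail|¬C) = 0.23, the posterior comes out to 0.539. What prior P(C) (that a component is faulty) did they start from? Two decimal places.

P(C) = 0.23

In odds form, posterior odds = prior odds × likelihood ratio, so prior odds = posterior odds ÷ LR.
Posterior odds = 0.539/(1−0.539) = 1.1692. LR = 0.90/0.23 = 3.9130.
Prior odds = 1.1692/3.9130 = 0.2988, so P(C) = 0.2988/(1+0.2988) ≈ 0.23.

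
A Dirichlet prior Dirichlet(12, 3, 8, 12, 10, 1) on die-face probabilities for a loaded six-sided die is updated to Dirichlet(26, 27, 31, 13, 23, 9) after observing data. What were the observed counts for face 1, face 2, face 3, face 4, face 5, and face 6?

For a Dirichlet(α) prior with multinomial counts c, the posterior is Dirichlet(α + c) componentwise.
Counts are posterior − prior componentwise: 26−12=14, 27−3=24, 31−8=23, 13−12=1, 23−10=13, 9−1=8.

counts (14, 24, 23, 1, 13, 8)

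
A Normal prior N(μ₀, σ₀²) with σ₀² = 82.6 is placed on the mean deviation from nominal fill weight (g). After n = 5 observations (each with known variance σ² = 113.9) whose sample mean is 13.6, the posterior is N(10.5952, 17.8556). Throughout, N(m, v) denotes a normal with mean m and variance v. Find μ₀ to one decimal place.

μ₀ = -0.3

With known observation variance, the Normal–Normal posterior has precision τ_n = τ₀ + n/σ² and mean μ_n = (τ₀μ₀ + (n/σ²)x̄)/τ_n.
Here τ₀ = 1/82.6 = 0.012107 and τ_data = 5/113.9 = 0.043898, so τ_n = 0.056005.
Rearranging for μ₀: μ₀ = (μ_n·τ_n − τ_data·x̄)/τ₀ = (10.5952·0.056005 − 0.043898·13.6) / 0.012107 = -0.003629/0.012107 ≈ -0.3.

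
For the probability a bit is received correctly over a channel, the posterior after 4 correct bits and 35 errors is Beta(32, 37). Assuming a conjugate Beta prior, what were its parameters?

Beta(28, 2)

A Beta(α, β) prior with s successes and f failures in binomial data gives a Beta(α+s, β+f) posterior.
Subtract the data counts: 32−4=28, 37−35=2.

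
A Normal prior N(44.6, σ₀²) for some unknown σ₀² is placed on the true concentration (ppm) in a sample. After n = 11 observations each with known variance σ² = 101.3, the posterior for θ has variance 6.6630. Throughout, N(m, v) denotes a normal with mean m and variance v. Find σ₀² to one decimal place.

For the Normal–Normal model with known σ², precisions add: τ_n = τ₀ + n/σ².
So 1/σ₀² = 1/6.6630 − 11/101.3 = 0.150083 − 0.108588 = 0.041495.
Hence σ₀² = 1/0.041495 ≈ 24.1.

σ₀² = 24.1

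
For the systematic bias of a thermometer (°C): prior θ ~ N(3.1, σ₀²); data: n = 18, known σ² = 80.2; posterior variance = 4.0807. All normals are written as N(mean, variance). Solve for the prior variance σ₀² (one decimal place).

σ₀² = 48.5

Posterior precision equals prior precision plus data precision: 1/σ_n² = 1/σ₀² + n/σ².
So 1/σ₀² = 1/4.0807 − 18/80.2 = 0.245056 − 0.224439 = 0.020617.
Hence σ₀² = 1/0.020617 ≈ 48.5.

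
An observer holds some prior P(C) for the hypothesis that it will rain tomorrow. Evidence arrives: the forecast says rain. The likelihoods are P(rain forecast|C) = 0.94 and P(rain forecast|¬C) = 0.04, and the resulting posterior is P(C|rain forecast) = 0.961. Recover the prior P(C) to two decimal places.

P(C) = 0.51

In odds form, posterior odds = prior odds × likelihood ratio, so prior odds = posterior odds ÷ LR.
Posterior odds = 0.961/(1−0.961) = 24.6410. LR = 0.94/0.04 = 23.5000.
Prior odds = 24.6410/23.5000 = 1.0486, so P(C) = 1.0486/(1+1.0486) ≈ 0.51.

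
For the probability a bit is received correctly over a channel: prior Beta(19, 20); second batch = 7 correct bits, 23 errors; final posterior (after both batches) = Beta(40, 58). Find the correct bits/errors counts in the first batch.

Sequential conjugate updates are equivalent to a single update on the pooled data, so total successes = posterior α − prior α and total failures = posterior β − prior β.
Total across both batches: 40−19=21 correct bits, 58−20=38 errors.
Subtract the second batch: 21−7=14 correct bits and 38−23=15 errors.

14 correct bits and 15 errors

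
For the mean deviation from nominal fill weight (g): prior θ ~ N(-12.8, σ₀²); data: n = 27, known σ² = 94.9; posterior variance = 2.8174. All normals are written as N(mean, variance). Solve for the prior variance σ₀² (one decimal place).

Posterior precision equals prior precision plus data precision: 1/σ_n² = 1/σ₀² + n/σ².
So 1/σ₀² = 1/2.8174 − 27/94.9 = 0.354937 − 0.284510 = 0.070427.
Hence σ₀² = 1/0.070427 ≈ 14.2.

σ₀² = 14.2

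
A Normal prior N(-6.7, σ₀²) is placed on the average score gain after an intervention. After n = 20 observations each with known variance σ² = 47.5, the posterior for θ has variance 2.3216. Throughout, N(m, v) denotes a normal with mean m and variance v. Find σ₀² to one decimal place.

Posterior precision equals prior precision plus data precision: 1/σ_n² = 1/σ₀² + n/σ².
So 1/σ₀² = 1/2.3216 − 20/47.5 = 0.430737 − 0.421053 = 0.009684.
Hence σ₀² = 1/0.009684 ≈ 103.3.

σ₀² = 103.3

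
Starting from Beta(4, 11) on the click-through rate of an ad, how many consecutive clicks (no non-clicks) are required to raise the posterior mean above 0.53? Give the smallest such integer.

k = 9

After k clicks and 0 non-clicks the posterior is Beta(4+k, 11), with mean (4+k)/(4+11+k).
Set (4+k)/(15+k) > 0.53 and solve: k > (0.53·15 − 4)/(1 − 0.53) = 8.404.
The smallest integer exceeding 8.404 is 9, and checking k=9: (13)/(24) = 0.5417 > 0.53.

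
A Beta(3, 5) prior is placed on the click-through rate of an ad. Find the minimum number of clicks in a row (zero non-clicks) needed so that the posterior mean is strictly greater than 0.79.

k = 16

After k clicks and 0 non-clicks the posterior is Beta(3+k, 5), with mean (3+k)/(3+5+k).
Set (3+k)/(8+k) > 0.79 and solve: k > (0.79·8 − 3)/(1 − 0.79) = 15.810.
The smallest integer exceeding 15.810 is 16.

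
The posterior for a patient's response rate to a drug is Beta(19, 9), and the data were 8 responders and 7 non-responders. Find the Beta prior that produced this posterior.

Beta is conjugate to the binomial likelihood: posterior = Beta(α+s, β+f).
Subtract the data counts: 19−8=11, 9−7=2.

Beta(11, 2)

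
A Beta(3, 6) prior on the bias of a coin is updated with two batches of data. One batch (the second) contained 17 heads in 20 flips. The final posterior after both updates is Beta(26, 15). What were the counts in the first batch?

Sequential conjugate updates are equivalent to a single update on the pooled data, so total successes = posterior α − prior α and total failures = posterior β − prior β.
Total across both batches: 26−3=23 heads, 15−6=9 tails.
Subtract the second batch: 23−17=6 heads and 9−3=6 tails.

6 heads and 6 tails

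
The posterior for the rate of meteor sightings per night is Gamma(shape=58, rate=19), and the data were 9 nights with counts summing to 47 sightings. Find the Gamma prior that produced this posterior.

Gamma–Poisson conjugacy: posterior shape = α + Σxᵢ, posterior rate = β + n.
So α = 58 − 47 = 11 and β = 19 − 9 = 10.

Gamma(shape=11, rate=10)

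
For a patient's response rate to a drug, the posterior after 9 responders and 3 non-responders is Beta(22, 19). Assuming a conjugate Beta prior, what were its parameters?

Beta is conjugate to the binomial likelihood: posterior = Beta(a+s, b+f).
So a = 22 − 9 = 13 and b = 19 − 3 = 16.

Beta(13, 16)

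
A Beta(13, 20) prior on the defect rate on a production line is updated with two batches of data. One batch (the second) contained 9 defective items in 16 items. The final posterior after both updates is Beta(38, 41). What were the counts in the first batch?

16 defective items and 14 good items

Sequential conjugate updates are equivalent to a single update on the pooled data, so total successes = posterior α − prior α and total failures = posterior β − prior β.
Total across both batches: 38−13=25 defective items, 41−20=21 good items.
Subtract the second batch: 25−9=16 defective items and 21−7=14 good items.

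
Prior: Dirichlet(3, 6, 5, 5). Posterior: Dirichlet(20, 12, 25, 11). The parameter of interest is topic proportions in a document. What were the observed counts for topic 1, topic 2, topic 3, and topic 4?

counts (17, 6, 20, 6)

For a Dirichlet(α) prior with multinomial counts c, the posterior is Dirichlet(α + c) componentwise.
Counts are posterior − prior componentwise: 20−3=17, 12−6=6, 25−5=20, 11−5=6.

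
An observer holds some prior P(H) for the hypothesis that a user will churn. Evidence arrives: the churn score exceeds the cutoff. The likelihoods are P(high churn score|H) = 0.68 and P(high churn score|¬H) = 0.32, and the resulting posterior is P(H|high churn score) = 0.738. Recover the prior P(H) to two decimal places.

P(H) = 0.57

In odds form, posterior odds = prior odds × likelihood ratio, so prior odds = posterior odds ÷ LR.
Posterior odds = 0.738/(1−0.738) = 2.8168. LR = 0.68/0.32 = 2.1250.
Prior odds = 2.8168/2.1250 = 1.3256, so P(H) = 1.3256/(1+1.3256) ≈ 0.57.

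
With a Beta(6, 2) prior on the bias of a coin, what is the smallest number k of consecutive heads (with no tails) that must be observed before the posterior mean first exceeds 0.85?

After k heads and 0 tails the posterior is Beta(6+k, 2), with mean (6+k)/(6+2+k).
Set (6+k)/(8+k) > 0.85 and solve: k > (0.85·8 − 6)/(1 − 0.85) = 5.333.
The smallest integer exceeding 5.333 is 6, and checking k=6: (12)/(14) = 0.8571 > 0.85.

k = 6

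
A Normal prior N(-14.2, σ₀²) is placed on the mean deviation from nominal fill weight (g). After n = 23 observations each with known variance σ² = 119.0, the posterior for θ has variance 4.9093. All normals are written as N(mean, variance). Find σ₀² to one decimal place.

σ₀² = 96.0

For the Normal–Normal model with known σ², precisions add: τ_n = τ₀ + n/σ².
So 1/σ₀² = 1/4.9093 − 23/119.0 = 0.203695 − 0.193277 = 0.010418.
Hence σ₀² = 1/0.010418 ≈ 96.0.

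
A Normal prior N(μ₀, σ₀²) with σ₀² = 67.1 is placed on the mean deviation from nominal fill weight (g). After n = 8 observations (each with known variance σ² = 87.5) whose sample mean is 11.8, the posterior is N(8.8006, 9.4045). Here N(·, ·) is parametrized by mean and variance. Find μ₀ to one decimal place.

μ₀ = -9.6

The posterior mean is a precision-weighted average: μ_n = (τ₀μ₀ + τ_data·x̄)/(τ₀+τ_data), with τ₀=1/σ₀² and τ_data=n/σ².
Here τ₀ = 1/67.1 = 0.014903 and τ_data = 8/87.5 = 0.091429, so τ_n = 0.106332.
Rearranging for μ₀: μ₀ = (μ_n·τ_n − τ_data·x̄)/τ₀ = (8.8006·0.106332 − 0.091429·11.8) / 0.014903 = -0.143077/0.014903 ≈ -9.6.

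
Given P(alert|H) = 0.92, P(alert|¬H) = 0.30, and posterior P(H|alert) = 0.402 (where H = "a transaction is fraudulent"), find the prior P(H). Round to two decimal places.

P(H) = 0.18

Bayes' rule in odds form gives O(H|E) = O(H)·[P(E|H)/P(E|¬H)], hence O(H) = O(H|E)/LR.
Posterior odds = 0.402/(1−0.402) = 0.6722. LR = 0.92/0.30 = 3.0667.
Prior odds = 0.6722/3.0667 = 0.2192, so P(H) = 0.2192/(1+0.2192) ≈ 0.18.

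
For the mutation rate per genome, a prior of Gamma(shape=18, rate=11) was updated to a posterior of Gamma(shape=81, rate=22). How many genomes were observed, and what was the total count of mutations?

A Gamma(α, β) prior (rate parametrization) on a Poisson rate with n observations summing to S gives posterior Gamma(α+S, β+n).
Matching: Σxᵢ = 81 − 18 = 63 and n = 22 − 11 = 11.

n = 11 genomes with total 63 mutations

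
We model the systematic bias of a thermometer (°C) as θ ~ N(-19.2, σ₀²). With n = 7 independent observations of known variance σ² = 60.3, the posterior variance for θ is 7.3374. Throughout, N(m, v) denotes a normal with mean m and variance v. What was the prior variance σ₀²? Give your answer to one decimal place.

Posterior precision equals prior precision plus data precision: 1/σ_n² = 1/σ₀² + n/σ².
So 1/σ₀² = 1/7.3374 − 7/60.3 = 0.136288 − 0.116086 = 0.020202.
Hence σ₀² = 1/0.020202 ≈ 49.5.

σ₀² = 49.5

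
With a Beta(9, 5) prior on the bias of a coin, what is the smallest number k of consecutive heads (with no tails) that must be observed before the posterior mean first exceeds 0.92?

k = 49

After k heads and 0 tails the posterior is Beta(9+k, 5), with mean (9+k)/(9+5+k).
Set (9+k)/(14+k) > 0.92 and solve: k > (0.92·14 − 9)/(1 − 0.92) = 48.500.
The smallest integer exceeding 48.500 is 49, and checking k=49: (58)/(63) = 0.9206 > 0.92.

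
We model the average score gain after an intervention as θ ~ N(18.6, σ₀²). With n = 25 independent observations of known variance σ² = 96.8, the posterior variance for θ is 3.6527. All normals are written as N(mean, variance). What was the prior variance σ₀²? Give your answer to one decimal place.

σ₀² = 64.5

For the Normal–Normal model with known σ², precisions add: τ_n = τ₀ + n/σ².
So 1/σ₀² = 1/3.6527 − 25/96.8 = 0.273770 − 0.258264 = 0.015506.
Hence σ₀² = 1/0.015506 ≈ 64.5.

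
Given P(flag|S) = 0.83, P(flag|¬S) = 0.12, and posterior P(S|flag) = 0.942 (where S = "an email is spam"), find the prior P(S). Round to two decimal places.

Bayes' rule in odds form gives O(S|E) = O(S)·[P(E|S)/P(E|¬S)], hence O(S) = O(S|E)/LR.
Posterior odds = 0.942/(1−0.942) = 16.2414. LR = 0.83/0.12 = 6.9167.
Prior odds = 16.2414/6.9167 = 2.3481, so P(S) = 2.3481/(1+2.3481) ≈ 0.70.

P(S) = 0.70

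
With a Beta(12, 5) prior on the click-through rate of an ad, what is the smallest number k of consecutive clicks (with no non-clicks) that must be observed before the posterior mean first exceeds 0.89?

After k clicks and 0 non-clicks the posterior is Beta(12+k, 5), with mean (12+k)/(12+5+k).
Set (12+k)/(17+k) > 0.89 and solve: k > (0.89·17 − 12)/(1 − 0.89) = 28.455.
The smallest integer exceeding 28.455 is 29.

k = 29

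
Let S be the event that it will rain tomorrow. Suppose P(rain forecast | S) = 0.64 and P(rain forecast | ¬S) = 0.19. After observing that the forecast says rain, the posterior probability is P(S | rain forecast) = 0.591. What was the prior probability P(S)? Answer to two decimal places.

Bayes' rule in odds form gives O(S|E) = O(S)·[P(E|S)/P(E|¬S)], hence O(S) = O(S|E)/LR.
Posterior odds = 0.591/(1−0.591) = 1.4450. LR = 0.64/0.19 = 3.3684.
Prior odds = 1.4450/3.3684 = 0.4290, so P(S) = 0.4290/(1+0.4290) ≈ 0.30.

P(S) = 0.30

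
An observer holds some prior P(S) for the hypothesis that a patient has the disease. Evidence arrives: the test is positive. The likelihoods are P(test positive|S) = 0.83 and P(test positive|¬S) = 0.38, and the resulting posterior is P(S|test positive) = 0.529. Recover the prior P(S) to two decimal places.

Bayes' rule in odds form gives O(S|E) = O(S)·[P(E|S)/P(E|¬S)], hence O(S) = O(S|E)/LR.
Posterior odds = 0.529/(1−0.529) = 1.1231. LR = 0.83/0.38 = 2.1842.
Prior odds = 1.1231/2.1842 = 0.5142, so P(S) = 0.5142/(1+0.5142) ≈ 0.34.

P(S) = 0.34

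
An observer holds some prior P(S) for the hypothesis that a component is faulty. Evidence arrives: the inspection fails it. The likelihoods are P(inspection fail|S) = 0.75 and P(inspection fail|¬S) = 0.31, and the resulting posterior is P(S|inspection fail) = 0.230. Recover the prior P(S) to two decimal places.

P(S) = 0.11

Bayes' rule in odds form gives O(S|E) = O(S)·[P(E|S)/P(E|¬S)], hence O(S) = O(S|E)/LR.
Posterior odds = 0.230/(1−0.230) = 0.2987. LR = 0.75/0.31 = 2.4194.
Prior odds = 0.2987/2.4194 = 0.1235, so P(S) = 0.1235/(1+0.1235) ≈ 0.11.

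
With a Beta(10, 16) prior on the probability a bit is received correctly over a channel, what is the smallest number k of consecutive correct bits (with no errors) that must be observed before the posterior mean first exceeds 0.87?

k = 98

After k correct bits and 0 errors the posterior is Beta(10+k, 16), with mean (10+k)/(10+16+k).
Set (10+k)/(26+k) > 0.87 and solve: k > (0.87·26 − 10)/(1 − 0.87) = 97.077.
The smallest integer exceeding 97.077 is 98, and checking k=98: (108)/(124) = 0.8710 > 0.87.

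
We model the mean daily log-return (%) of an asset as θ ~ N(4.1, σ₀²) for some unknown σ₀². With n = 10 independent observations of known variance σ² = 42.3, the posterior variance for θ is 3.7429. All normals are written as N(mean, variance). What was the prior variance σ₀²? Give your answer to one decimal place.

σ₀² = 32.5

For the Normal–Normal model with known σ², precisions add: τ_n = τ₀ + n/σ².
So 1/σ₀² = 1/3.7429 − 10/42.3 = 0.267173 − 0.236407 = 0.030766.
Hence σ₀² = 1/0.030766 ≈ 32.5.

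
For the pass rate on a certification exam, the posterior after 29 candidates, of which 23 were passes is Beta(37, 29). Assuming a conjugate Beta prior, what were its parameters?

A Beta(a, b) prior with s successes and f failures in binomial data gives a Beta(a+s, b+f) posterior.
Subtract the data counts: 37−23=14, 29−6=23.

Beta(14, 23)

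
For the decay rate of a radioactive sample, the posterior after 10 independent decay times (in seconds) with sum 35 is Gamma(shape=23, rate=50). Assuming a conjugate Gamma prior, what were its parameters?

Gamma(shape=13, rate=15)

Gamma–exponential conjugacy: posterior shape = α + n, posterior rate = β + Σtᵢ.
So α = 23 − 10 = 13 and β = 50 − 35 = 15.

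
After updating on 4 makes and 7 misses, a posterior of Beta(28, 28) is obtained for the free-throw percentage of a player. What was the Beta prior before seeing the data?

Beta(24, 21)

Beta is conjugate to the binomial likelihood: posterior = Beta(a+s, b+f).
So a = 28 − 4 = 24 and b = 28 − 7 = 21.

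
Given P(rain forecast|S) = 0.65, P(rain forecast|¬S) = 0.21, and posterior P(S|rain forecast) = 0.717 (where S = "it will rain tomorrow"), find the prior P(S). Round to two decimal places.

Bayes' rule in odds form gives O(S|E) = O(S)·[P(E|S)/P(E|¬S)], hence O(S) = O(S|E)/LR.
Posterior odds = 0.717/(1−0.717) = 2.5336. LR = 0.65/0.21 = 3.0952.
Prior odds = 2.5336/3.0952 = 0.8186, so P(S) = 0.8186/(1+0.8186) ≈ 0.45.

P(S) = 0.45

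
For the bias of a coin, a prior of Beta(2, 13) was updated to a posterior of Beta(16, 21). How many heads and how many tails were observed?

14 heads and 8 tails

Under Beta–binomial conjugacy the posterior parameters are (α+s, β+f).
Match parameters: s=16−2=14, f=21−13=8.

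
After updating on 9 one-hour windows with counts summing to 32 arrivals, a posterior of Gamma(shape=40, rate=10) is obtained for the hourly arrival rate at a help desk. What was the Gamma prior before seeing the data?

Gamma(shape=8, rate=1)

A Gamma(α, β) prior (rate parametrization) on a Poisson rate with n observations summing to S gives posterior Gamma(α+S, β+n).
So α = 40 − 32 = 8 and β = 10 − 9 = 1.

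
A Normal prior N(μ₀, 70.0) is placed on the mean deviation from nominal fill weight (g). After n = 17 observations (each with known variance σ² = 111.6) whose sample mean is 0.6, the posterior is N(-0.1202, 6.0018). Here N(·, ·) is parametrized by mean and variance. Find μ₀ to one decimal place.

With known observation variance, the Normal–Normal posterior has precision τ_n = τ₀ + n/σ² and mean μ_n = (τ₀μ₀ + (n/σ²)x̄)/τ_n.
Here τ₀ = 1/70.0 = 0.014286 and τ_data = 17/111.6 = 0.152330, so τ_n = 0.166616.
Rearranging for μ₀: μ₀ = (μ_n·τ_n − τ_data·x̄)/τ₀ = (-0.1202·0.166616 − 0.152330·0.6) / 0.014286 = -0.111425/0.014286 ≈ -7.8.

μ₀ = -7.8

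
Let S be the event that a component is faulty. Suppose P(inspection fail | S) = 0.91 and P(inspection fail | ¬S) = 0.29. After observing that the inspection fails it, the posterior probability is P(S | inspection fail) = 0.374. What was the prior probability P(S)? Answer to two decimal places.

P(S) = 0.16

In odds form, posterior odds = prior odds × likelihood ratio, so prior odds = posterior odds ÷ LR.
Posterior odds = 0.374/(1−0.374) = 0.5974. LR = 0.91/0.29 = 3.1379.
Prior odds = 0.5974/3.1379 = 0.1904, so P(S) = 0.1904/(1+0.1904) ≈ 0.16.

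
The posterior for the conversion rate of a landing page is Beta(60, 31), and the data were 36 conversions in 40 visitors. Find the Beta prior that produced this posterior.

Under Beta–binomial conjugacy the posterior parameters are (α+s, β+f).
So α = 60 − 36 = 24 and β = 31 − 4 = 27.

Beta(24, 27)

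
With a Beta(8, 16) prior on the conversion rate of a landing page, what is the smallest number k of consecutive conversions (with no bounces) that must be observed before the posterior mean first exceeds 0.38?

k = 2

After k conversions and 0 bounces the posterior is Beta(8+k, 16), with mean (8+k)/(8+16+k).
Set (8+k)/(24+k) > 0.38 and solve: k > (0.38·24 − 8)/(1 − 0.38) = 1.806.
The smallest integer exceeding 1.806 is 2, and checking k=2: (10)/(26) = 0.3846 > 0.38.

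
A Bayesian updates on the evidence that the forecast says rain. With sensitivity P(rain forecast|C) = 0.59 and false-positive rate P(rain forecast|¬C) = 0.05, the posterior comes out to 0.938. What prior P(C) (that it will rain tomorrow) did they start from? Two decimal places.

Bayes' rule in odds form gives O(C|E) = O(C)·[P(E|C)/P(E|¬C)], hence O(C) = O(C|E)/LR.
Posterior odds = 0.938/(1−0.938) = 15.1290. LR = 0.59/0.05 = 11.8000.
Prior odds = 15.1290/11.8000 = 1.2821, so P(C) = 1.2821/(1+1.2821) ≈ 0.56.

P(C) = 0.56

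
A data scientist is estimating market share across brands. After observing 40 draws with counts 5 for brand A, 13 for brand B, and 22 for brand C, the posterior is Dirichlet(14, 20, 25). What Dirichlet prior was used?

Dirichlet(9, 7, 3)

For a Dirichlet(α) prior with multinomial counts c, the posterior is Dirichlet(α + c) componentwise.
Subtract each count from the matching posterior parameter: 14−5=9, 20−13=7, 25−22=3.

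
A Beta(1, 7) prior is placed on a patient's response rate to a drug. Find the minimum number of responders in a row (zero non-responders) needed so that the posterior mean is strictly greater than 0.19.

After k responders and 0 non-responders the posterior is Beta(1+k, 7), with mean (1+k)/(1+7+k).
Set (1+k)/(8+k) > 0.19 and solve: k > (0.19·8 − 1)/(1 − 0.19) = 0.642.
The smallest integer exceeding 0.642 is 1.

k = 1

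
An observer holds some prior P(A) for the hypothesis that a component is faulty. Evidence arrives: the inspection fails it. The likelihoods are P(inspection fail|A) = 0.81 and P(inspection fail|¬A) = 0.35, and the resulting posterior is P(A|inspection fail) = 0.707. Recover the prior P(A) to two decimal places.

Bayes' rule in odds form gives O(A|E) = O(A)·[P(E|A)/P(E|¬A)], hence O(A) = O(A|E)/LR.
Posterior odds = 0.707/(1−0.707) = 2.4130. LR = 0.81/0.35 = 2.3143.
Prior odds = 2.4130/2.3143 = 1.0426, so P(A) = 1.0426/(1+1.0426) ≈ 0.51.

P(A) = 0.51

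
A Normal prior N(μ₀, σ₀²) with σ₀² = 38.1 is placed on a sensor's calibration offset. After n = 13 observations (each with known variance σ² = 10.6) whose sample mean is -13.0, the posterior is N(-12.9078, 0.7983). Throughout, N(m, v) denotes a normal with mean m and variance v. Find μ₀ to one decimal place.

With known observation variance, the Normal–Normal posterior has precision τ_n = τ₀ + n/σ² and mean μ_n = (τ₀μ₀ + (n/σ²)x̄)/τ_n.
Here τ₀ = 1/38.1 = 0.026247 and τ_data = 13/10.6 = 1.226415, so τ_n = 1.252662.
Rearranging for μ₀: μ₀ = (μ_n·τ_n − τ_data·x̄)/τ₀ = (-12.9078·1.252662 − 1.226415·-13.0) / 0.026247 = -0.225716/0.026247 ≈ -8.6.

μ₀ = -8.6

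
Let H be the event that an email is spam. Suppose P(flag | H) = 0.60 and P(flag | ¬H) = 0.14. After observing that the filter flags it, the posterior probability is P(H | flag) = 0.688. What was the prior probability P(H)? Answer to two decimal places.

Bayes' rule in odds form gives O(H|E) = O(H)·[P(E|H)/P(E|¬H)], hence O(H) = O(H|E)/LR.
Posterior odds = 0.688/(1−0.688) = 2.2051. LR = 0.60/0.14 = 4.2857.
Prior odds = 2.2051/4.2857 = 0.5145, so P(H) = 0.5145/(1+0.5145) ≈ 0.34.

P(H) = 0.34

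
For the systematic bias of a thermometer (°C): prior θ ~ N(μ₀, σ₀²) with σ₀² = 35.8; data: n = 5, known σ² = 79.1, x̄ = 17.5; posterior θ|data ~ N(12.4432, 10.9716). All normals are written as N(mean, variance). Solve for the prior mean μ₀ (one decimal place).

μ₀ = 1.0

The posterior mean is a precision-weighted average: μ_n = (τ₀μ₀ + τ_data·x̄)/(τ₀+τ_data), with τ₀=1/σ₀² and τ_data=n/σ².
Here τ₀ = 1/35.8 = 0.027933 and τ_data = 5/79.1 = 0.063211, so τ_n = 0.091144.
Rearranging for μ₀: μ₀ = (μ_n·τ_n − τ_data·x̄)/τ₀ = (12.4432·0.091144 − 0.063211·17.5) / 0.027933 = 0.027931/0.027933 ≈ 1.0.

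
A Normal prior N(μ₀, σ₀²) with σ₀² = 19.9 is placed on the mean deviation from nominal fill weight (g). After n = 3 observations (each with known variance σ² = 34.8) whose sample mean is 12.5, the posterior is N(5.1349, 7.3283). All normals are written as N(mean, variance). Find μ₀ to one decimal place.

μ₀ = -7.5

The posterior mean is a precision-weighted average: μ_n = (τ₀μ₀ + τ_data·x̄)/(τ₀+τ_data), with τ₀=1/σ₀² and τ_data=n/σ².
Here τ₀ = 1/19.9 = 0.050251 and τ_data = 3/34.8 = 0.086207, so τ_n = 0.136458.
Rearranging for μ₀: μ₀ = (μ_n·τ_n − τ_data·x̄)/τ₀ = (5.1349·0.136458 − 0.086207·12.5) / 0.050251 = -0.376889/0.050251 ≈ -7.5.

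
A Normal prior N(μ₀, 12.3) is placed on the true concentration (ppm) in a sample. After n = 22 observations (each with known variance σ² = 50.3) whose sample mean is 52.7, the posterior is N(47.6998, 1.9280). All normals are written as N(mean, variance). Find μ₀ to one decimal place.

The posterior mean is a precision-weighted average: μ_n = (τ₀μ₀ + τ_data·x̄)/(τ₀+τ_data), with τ₀=1/σ₀² and τ_data=n/σ².
Here τ₀ = 1/12.3 = 0.081301 and τ_data = 22/50.3 = 0.437376, so τ_n = 0.518677.
Rearranging for μ₀: μ₀ = (μ_n·τ_n − τ_data·x̄)/τ₀ = (47.6998·0.518677 − 0.437376·52.7) / 0.081301 = 1.691074/0.081301 ≈ 20.8.

μ₀ = 20.8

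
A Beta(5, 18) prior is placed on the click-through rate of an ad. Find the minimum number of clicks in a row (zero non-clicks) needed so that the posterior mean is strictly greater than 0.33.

After k clicks and 0 non-clicks the posterior is Beta(5+k, 18), with mean (5+k)/(5+18+k).
Set (5+k)/(23+k) > 0.33 and solve: k > (0.33·23 − 5)/(1 − 0.33) = 3.866.
The smallest integer exceeding 3.866 is 4, and checking k=4: (9)/(27) = 0.3333 > 0.33.

k = 4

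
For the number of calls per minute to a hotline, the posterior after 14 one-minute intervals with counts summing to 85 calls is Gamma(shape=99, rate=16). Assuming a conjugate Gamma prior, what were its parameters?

Gamma–Poisson conjugacy: posterior shape = α + Σxᵢ, posterior rate = β + n.
So α = 99 − 85 = 14 and β = 16 − 14 = 2.

Gamma(shape=14, rate=2)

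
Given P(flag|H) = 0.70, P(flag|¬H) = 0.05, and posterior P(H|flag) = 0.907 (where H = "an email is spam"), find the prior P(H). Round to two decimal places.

P(H) = 0.41

Bayes' rule in odds form gives O(H|E) = O(H)·[P(E|H)/P(E|¬H)], hence O(H) = O(H|E)/LR.
Posterior odds = 0.907/(1−0.907) = 9.7527. LR = 0.70/0.05 = 14.0000.
Prior odds = 9.7527/14.0000 = 0.6966, so P(H) = 0.6966/(1+0.6966) ≈ 0.41.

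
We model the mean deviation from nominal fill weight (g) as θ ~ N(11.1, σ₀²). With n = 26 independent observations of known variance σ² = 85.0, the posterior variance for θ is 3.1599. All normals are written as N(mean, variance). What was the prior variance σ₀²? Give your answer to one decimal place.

σ₀² = 94.5

For the Normal–Normal model with known σ², precisions add: τ_n = τ₀ + n/σ².
So 1/σ₀² = 1/3.1599 − 26/85.0 = 0.316466 − 0.305882 = 0.010584.
Hence σ₀² = 1/0.010584 ≈ 94.5.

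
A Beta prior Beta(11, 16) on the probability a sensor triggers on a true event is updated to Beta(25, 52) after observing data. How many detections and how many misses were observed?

14 detections and 36 misses

A Beta(a, b) prior with s successes and f failures in binomial data gives a Beta(a+s, b+f) posterior.
Match parameters: s=25−11=14, f=52−16=36.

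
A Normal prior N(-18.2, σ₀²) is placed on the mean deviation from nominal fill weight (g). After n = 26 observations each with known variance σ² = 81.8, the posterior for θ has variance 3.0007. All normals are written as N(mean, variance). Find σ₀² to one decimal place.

For the Normal–Normal model with known σ², precisions add: τ_n = τ₀ + n/σ².
So 1/σ₀² = 1/3.0007 − 26/81.8 = 0.333256 − 0.317848 = 0.015408.
Hence σ₀² = 1/0.015408 ≈ 64.9.

σ₀² = 64.9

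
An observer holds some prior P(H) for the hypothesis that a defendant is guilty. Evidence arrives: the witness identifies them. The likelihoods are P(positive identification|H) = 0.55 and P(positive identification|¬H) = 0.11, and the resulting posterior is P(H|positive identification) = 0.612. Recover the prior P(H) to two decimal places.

P(H) = 0.24

In odds form, posterior odds = prior odds × likelihood ratio, so prior odds = posterior odds ÷ LR.
Posterior odds = 0.612/(1−0.612) = 1.5773. LR = 0.55/0.11 = 5.0000.
Prior odds = 1.5773/5.0000 = 0.3155, so P(H) = 0.3155/(1+0.3155) ≈ 0.24.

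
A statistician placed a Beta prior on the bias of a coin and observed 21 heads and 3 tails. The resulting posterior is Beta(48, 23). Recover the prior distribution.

Beta is conjugate to the binomial likelihood: posterior = Beta(α+s, β+f).
So α = 48 − 21 = 27 and β = 23 − 3 = 20.

Beta(27, 20)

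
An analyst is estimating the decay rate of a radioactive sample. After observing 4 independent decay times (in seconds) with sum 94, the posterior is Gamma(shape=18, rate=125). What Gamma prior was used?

Gamma–exponential conjugacy: posterior shape = α + n, posterior rate = β + Σtᵢ.
So α = 18 − 4 = 14 and β = 125 − 94 = 31.

Gamma(shape=14, rate=31)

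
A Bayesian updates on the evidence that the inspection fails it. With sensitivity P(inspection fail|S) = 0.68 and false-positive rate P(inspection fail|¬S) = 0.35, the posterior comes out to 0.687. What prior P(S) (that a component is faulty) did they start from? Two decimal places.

P(S) = 0.53

Bayes' rule in odds form gives O(S|E) = O(S)·[P(E|S)/P(E|¬S)], hence O(S) = O(S|E)/LR.
Posterior odds = 0.687/(1−0.687) = 2.1949. LR = 0.68/0.35 = 1.9429.
Prior odds = 2.1949/1.9429 = 1.1297, so P(S) = 1.1297/(1+1.1297) ≈ 0.53.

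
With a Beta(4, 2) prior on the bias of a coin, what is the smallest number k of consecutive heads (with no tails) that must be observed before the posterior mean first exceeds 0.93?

k = 23

After k heads and 0 tails the posterior is Beta(4+k, 2), with mean (4+k)/(4+2+k).
Set (4+k)/(6+k) > 0.93 and solve: k > (0.93·6 − 4)/(1 − 0.93) = 22.571.
The smallest integer exceeding 22.571 is 23.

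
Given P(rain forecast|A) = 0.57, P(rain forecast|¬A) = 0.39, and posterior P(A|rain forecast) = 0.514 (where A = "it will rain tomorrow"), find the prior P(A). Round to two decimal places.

P(A) = 0.42

Bayes' rule in odds form gives O(A|E) = O(A)·[P(E|A)/P(E|¬A)], hence O(A) = O(A|E)/LR.
Posterior odds = 0.514/(1−0.514) = 1.0576. LR = 0.57/0.39 = 1.4615.
Prior odds = 1.0576/1.4615 = 0.7236, so P(A) = 0.7236/(1+0.7236) ≈ 0.42.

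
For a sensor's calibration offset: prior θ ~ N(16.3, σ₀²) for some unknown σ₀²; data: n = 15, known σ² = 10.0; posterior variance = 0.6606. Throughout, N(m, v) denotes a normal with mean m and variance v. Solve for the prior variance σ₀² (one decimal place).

Posterior precision equals prior precision plus data precision: 1/σ_n² = 1/σ₀² + n/σ².
So 1/σ₀² = 1/0.6606 − 15/10.0 = 1.513775 − 1.500000 = 0.013775.
Hence σ₀² = 1/0.013775 ≈ 72.6.

σ₀² = 72.6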